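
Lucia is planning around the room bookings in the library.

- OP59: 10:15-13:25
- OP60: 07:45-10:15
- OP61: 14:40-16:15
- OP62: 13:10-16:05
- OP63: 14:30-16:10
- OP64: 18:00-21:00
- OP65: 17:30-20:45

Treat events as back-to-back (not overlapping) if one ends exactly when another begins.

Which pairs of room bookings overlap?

OP59 & OP62, OP61 & OP62, OP61 & OP63, OP62 & OP63, OP64 & OP65

Sorted by start: OP60, OP59, OP62, OP63, OP61, OP65, OP64.
OP59 starts exactly when OP60 ends (back-to-back, no overlap), so nothing later overlaps OP60 either.
OP62 starts before OP59 ends → OP59 and OP62 overlap.
OP63 starts after OP59 ends, so nothing later overlaps OP59 either.
OP63 starts before OP62 ends → OP62 and OP63 overlap.
OP61 starts before OP62 ends → OP62 and OP61 overlap.
OP65 starts after OP62 ends, so nothing later overlaps OP62 either.
OP61 starts before OP63 ends → OP63 and OP61 overlap.
OP65 starts after OP63 ends, so nothing later overlaps OP63 either.
OP65 starts after OP61 ends, so nothing later overlaps OP61 either.
OP64 starts before OP65 ends → OP65 and OP64 overlap.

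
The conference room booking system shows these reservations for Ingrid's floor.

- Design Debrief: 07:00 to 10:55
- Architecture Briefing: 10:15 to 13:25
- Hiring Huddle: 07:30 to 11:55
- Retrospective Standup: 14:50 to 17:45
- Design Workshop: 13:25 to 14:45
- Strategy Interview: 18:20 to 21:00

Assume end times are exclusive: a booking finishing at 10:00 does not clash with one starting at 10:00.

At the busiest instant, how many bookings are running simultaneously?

Sort all start/end points and keep a running count:
07:00 start Design Debrief → 1
07:30 start Hiring Huddle → 2
10:15 start Architecture Briefing → 3
10:55 end Design Debrief → 2
11:55 end Hiring Huddle → 1
13:25 end Architecture Briefing → 0
13:25 start Design Workshop → 1
14:45 end Design Workshop → 0
14:50 start Retrospective Standup → 1
17:45 end Retrospective Standup → 0
18:20 start Strategy Interview → 1
21:00 end Strategy Interview → 0
Peak is 3, at 10:15 (Architecture Briefing, Design Debrief, Hiring Huddle).

3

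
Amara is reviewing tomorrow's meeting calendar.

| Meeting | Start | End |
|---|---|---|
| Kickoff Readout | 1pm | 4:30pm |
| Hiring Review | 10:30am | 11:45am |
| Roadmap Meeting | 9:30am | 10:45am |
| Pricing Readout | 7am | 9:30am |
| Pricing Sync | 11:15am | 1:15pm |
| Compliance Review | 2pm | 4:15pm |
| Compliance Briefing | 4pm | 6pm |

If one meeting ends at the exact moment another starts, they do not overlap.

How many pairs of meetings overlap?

6

Sorted by start: Pricing Readout, Roadmap Meeting, Hiring Review, Pricing Sync, Kickoff Readout, Compliance Review, Compliance Briefing.
Roadmap Meeting starts exactly when Pricing Readout ends (back-to-back, no overlap) — done with Pricing Readout.
Hiring Review starts before Roadmap Meeting ends → Roadmap Meeting and Hiring Review overlap.
Pricing Sync starts after Roadmap Meeting ends — done with Roadmap Meeting.
Pricing Sync starts before Hiring Review ends → Hiring Review and Pricing Sync overlap.
Kickoff Readout starts after Hiring Review ends — done with Hiring Review.
Kickoff Readout starts before Pricing Sync ends → Pricing Sync and Kickoff Readout overlap.
Compliance Review starts after Pricing Sync ends — done with Pricing Sync.
Compliance Review starts before Kickoff Readout ends → Kickoff Readout and Compliance Review overlap.
Compliance Briefing starts before Kickoff Readout ends → Kickoff Readout and Compliance Briefing overlap.
Compliance Briefing starts before Compliance Review ends → Compliance Review and Compliance Briefing overlap.
Overlapping pairs: Compliance Briefing & Compliance Review, Compliance Briefing & Kickoff Readout, Compliance Review & Kickoff Readout, Hiring Review & Pricing Sync, Hiring Review & Roadmap Meeting, Kickoff Readout & Pricing Sync — 6 in total.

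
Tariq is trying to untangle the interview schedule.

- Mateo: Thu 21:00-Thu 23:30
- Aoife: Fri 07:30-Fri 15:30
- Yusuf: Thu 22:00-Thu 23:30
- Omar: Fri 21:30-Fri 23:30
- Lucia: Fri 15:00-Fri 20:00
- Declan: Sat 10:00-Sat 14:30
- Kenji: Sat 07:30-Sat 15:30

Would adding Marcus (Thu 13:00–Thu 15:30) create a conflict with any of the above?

No — it doesn't clash with anything

Mateo: starts Thu 21:00 at or after Marcus ends Thu 15:30 → clear.
Yusuf: starts Thu 22:00 at or after Marcus ends Thu 15:30 → clear.
Aoife: starts Fri 07:30 at or after Marcus ends Thu 15:30 → clear.
Lucia: starts Fri 15:00 at or after Marcus ends Thu 15:30 → clear.
Omar: starts Fri 21:30 at or after Marcus ends Thu 15:30 → clear.
Kenji: starts Sat 07:30 at or after Marcus ends Thu 15:30 → clear.
Declan: starts Sat 10:00 at or after Marcus ends Thu 15:30 → clear.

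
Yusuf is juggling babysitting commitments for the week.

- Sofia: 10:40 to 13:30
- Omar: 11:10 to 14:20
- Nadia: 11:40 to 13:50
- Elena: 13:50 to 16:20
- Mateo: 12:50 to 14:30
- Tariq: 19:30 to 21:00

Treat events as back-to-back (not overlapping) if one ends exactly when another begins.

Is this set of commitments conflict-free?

No

Sorted by start: Sofia, Omar, Nadia, Mateo, Elena, Tariq.
Omar starts before Sofia ends → Sofia and Omar overlap.
That's a conflict, so the schedule is not conflict-free.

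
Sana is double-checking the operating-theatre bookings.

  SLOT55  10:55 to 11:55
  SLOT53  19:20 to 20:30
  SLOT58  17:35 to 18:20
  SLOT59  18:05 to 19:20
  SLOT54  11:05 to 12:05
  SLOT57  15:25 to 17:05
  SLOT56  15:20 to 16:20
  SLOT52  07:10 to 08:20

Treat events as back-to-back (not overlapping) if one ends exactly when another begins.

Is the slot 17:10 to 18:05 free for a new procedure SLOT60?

SLOT52: ends 08:20 at or before SLOT60 starts 17:10 → clear.
SLOT55: ends 11:55 at or before SLOT60 starts 17:10 → clear.
SLOT54: ends 12:05 at or before SLOT60 starts 17:10 → clear.
SLOT56: ends 16:20 at or before SLOT60 starts 17:10 → clear.
SLOT57: ends 17:05 at or before SLOT60 starts 17:10 → clear.
SLOT58: starts 17:35 before SLOT60 ends 18:05, and ends 18:20 after SLOT60 starts 17:10 → overlap.
SLOT59: starts 18:05 at or after SLOT60 ends 18:05 → clear.
SLOT53: starts 19:20 at or after SLOT60 ends 18:05 → clear.
SLOT60 overlaps SLOT58.

No — it overlaps SLOT58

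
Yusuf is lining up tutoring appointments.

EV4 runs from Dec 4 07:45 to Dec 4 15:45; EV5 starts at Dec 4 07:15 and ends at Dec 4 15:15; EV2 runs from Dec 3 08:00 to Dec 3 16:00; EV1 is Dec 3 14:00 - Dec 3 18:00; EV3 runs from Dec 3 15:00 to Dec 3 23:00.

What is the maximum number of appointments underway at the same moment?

Walk through starts and ends in time order (an end at T is processed before a start at T):
Dec 3 08:00 start EV2 → 1
Dec 3 14:00 start EV1 → 2
Dec 3 15:00 start EV3 → 3
Dec 3 16:00 end EV2 → 2
Dec 3 18:00 end EV1 → 1
Dec 3 23:00 end EV3 → 0
Dec 4 07:15 start EV5 → 1
Dec 4 07:45 start EV4 → 2
Dec 4 15:15 end EV5 → 1
Dec 4 15:45 end EV4 → 0
Peak is 3, at Dec 3 15:00 (EV1, EV2, EV3).

3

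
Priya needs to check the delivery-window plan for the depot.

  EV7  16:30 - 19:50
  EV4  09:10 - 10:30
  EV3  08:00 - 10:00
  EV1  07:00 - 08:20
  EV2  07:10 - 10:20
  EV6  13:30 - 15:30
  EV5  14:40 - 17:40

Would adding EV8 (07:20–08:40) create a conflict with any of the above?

Yes — it overlaps EV1, EV2, EV3

EV1: starts 07:00 before EV8 ends 08:40, and ends 08:20 after EV8 starts 07:20 → overlap.
EV2: starts 07:10 before EV8 ends 08:40, and ends 10:20 after EV8 starts 07:20 → overlap.
EV3: starts 08:00 before EV8 ends 08:40, and ends 10:00 after EV8 starts 07:20 → overlap.
EV4: starts 09:10 at or after EV8 ends 08:40 → clear.
EV6: starts 13:30 at or after EV8 ends 08:40 → clear.
EV5: starts 14:40 at or after EV8 ends 08:40 → clear.
EV7: starts 16:30 at or after EV8 ends 08:40 → clear.
EV8 overlaps EV1, EV2, EV3.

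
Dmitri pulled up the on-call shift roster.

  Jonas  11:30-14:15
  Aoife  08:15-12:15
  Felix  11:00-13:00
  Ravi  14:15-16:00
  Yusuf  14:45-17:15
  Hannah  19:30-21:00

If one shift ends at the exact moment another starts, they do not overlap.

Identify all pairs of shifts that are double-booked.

Check each pair: they overlap iff neither finishes before the other starts.
Sorted by start: Aoife, Felix, Jonas, Ravi, Yusuf, Hannah.
Felix starts before Aoife ends → Aoife and Felix overlap.
Jonas starts before Aoife ends → Aoife and Jonas overlap.
Ravi starts after Aoife ends, so nothing later overlaps Aoife either.
Jonas starts before Felix ends → Felix and Jonas overlap.
Ravi starts after Felix ends, so nothing later overlaps Felix either.
Ravi starts exactly when Jonas ends (back-to-back, no overlap), so nothing later overlaps Jonas either.
Yusuf starts before Ravi ends → Ravi and Yusuf overlap.
Hannah starts after Ravi ends.
Hannah starts after Yusuf ends.

Aoife & Felix, Aoife & Jonas, Felix & Jonas, Ravi & Yusuf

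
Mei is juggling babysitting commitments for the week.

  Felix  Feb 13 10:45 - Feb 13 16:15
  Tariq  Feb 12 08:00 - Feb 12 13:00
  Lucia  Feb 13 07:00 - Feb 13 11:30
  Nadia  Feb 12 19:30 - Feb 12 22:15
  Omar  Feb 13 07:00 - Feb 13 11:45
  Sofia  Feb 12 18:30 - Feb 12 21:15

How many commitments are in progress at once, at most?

3

Sweep the timeline, counting +1 at each start and −1 at each end (ends before starts at a tie):
Feb 12 08:00 start Tariq → 1
Feb 12 13:00 end Tariq → 0
Feb 12 18:30 start Sofia → 1
Feb 12 19:30 start Nadia → 2
Feb 12 21:15 end Sofia → 1
Feb 12 22:15 end Nadia → 0
Feb 13 07:00 start Lucia → 1
Feb 13 07:00 start Omar → 2
Feb 13 10:45 start Felix → 3
Feb 13 11:30 end Lucia → 2
Feb 13 11:45 end Omar → 1
Feb 13 16:15 end Felix → 0
Peak is 3, at Feb 13 10:45 (Felix, Lucia, Omar).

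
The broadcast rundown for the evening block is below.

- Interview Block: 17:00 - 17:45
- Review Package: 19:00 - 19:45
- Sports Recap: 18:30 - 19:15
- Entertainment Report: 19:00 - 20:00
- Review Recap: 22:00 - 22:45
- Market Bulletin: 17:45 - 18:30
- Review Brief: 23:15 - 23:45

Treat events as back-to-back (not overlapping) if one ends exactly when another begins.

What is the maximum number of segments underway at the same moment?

Walk through starts and ends in time order (an end at T is processed before a start at T):
17:00 start Interview Block → 1
17:45 end Interview Block → 0
17:45 start Market Bulletin → 1
18:30 end Market Bulletin → 0
18:30 start Sports Recap → 1
19:00 start Entertainment Report → 2
19:00 start Review Package → 3
19:15 end Sports Recap → 2
19:45 end Review Package → 1
20:00 end Entertainment Report → 0
22:00 start Review Recap → 1
22:45 end Review Recap → 0
23:15 start Review Brief → 1
23:45 end Review Brief → 0
Peak is 3, at 19:00 (Entertainment Report, Review Package, Sports Recap).

3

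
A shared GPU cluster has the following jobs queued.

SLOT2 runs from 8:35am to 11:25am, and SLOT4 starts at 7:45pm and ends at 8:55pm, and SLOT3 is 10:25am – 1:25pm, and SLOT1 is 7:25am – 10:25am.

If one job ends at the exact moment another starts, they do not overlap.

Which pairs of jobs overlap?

SLOT1 & SLOT2, SLOT2 & SLOT3

Two intervals overlap when each starts before the other ends.
Sorted by start: SLOT1, SLOT2, SLOT3, SLOT4.
SLOT2 starts before SLOT1 ends → SLOT1 and SLOT2 overlap.
SLOT3 starts exactly when SLOT1 ends (back-to-back, no overlap), so SLOT1 has no further overlaps.
SLOT3 starts before SLOT2 ends → SLOT2 and SLOT3 overlap.
SLOT4 starts after SLOT2 ends.
SLOT4 starts after SLOT3 ends.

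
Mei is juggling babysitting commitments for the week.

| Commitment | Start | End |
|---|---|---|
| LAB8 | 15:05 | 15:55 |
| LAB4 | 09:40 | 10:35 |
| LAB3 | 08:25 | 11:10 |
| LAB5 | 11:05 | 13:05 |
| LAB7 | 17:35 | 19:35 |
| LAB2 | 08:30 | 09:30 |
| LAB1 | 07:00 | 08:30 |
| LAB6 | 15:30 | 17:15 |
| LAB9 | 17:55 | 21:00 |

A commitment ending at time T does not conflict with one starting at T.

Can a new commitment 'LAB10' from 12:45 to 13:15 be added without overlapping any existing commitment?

LAB1: ends 08:30 at or before LAB10 starts 12:45 → clear.
LAB3: ends 11:10 at or before LAB10 starts 12:45 → clear.
LAB2: ends 09:30 at or before LAB10 starts 12:45 → clear.
LAB4: ends 10:35 at or before LAB10 starts 12:45 → clear.
LAB5: starts 11:05 before LAB10 ends 13:15, and ends 13:05 after LAB10 starts 12:45 → overlap.
LAB8: starts 15:05 at or after LAB10 ends 13:15 → clear.
LAB6: starts 15:30 at or after LAB10 ends 13:15 → clear.
LAB7: starts 17:35 at or after LAB10 ends 13:15 → clear.
LAB9: starts 17:55 at or after LAB10 ends 13:15 → clear.
LAB10 overlaps LAB5.

No — it overlaps LAB5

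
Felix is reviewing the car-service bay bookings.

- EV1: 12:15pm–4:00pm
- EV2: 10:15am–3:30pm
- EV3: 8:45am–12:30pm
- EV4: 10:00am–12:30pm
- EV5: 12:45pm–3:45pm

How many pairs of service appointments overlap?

Check each pair: they overlap iff neither finishes before the other starts.
Sorted by start: EV3, EV4, EV2, EV1, EV5.
EV4 starts before EV3 ends → EV3 and EV4 overlap.
EV2 starts before EV3 ends → EV3 and EV2 overlap.
EV1 starts before EV3 ends → EV3 and EV1 overlap.
EV5 starts after EV3 ends.
EV2 starts before EV4 ends → EV4 and EV2 overlap.
EV1 starts before EV4 ends → EV4 and EV1 overlap.
EV5 starts after EV4 ends.
EV1 starts before EV2 ends → EV2 and EV1 overlap.
EV5 starts before EV2 ends → EV2 and EV5 overlap.
EV5 starts before EV1 ends → EV1 and EV5 overlap.
Overlapping pairs: EV1 & EV2, EV1 & EV3, EV1 & EV4, EV1 & EV5, EV2 & EV3, EV2 & EV4, EV2 & EV5, EV3 & EV4 — 8 in total.

8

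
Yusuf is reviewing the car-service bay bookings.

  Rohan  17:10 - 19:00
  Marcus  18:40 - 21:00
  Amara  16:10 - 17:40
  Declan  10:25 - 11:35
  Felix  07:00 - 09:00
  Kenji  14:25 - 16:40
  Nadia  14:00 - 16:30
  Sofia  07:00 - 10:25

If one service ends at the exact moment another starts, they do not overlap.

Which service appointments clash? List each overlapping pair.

Sorted by start: Felix, Sofia, Declan, Nadia, Kenji, Amara, Rohan, Marcus.
Sofia starts before Felix ends → Felix and Sofia overlap.
Declan starts after Felix ends; Felix is clear from here.
Declan starts exactly when Sofia ends (back-to-back, no overlap); Sofia is clear from here.
Nadia starts after Declan ends; Declan is clear from here.
Kenji starts before Nadia ends → Nadia and Kenji overlap.
Amara starts before Nadia ends → Nadia and Amara overlap.
Rohan starts after Nadia ends; Nadia is clear from here.
Amara starts before Kenji ends → Kenji and Amara overlap.
Rohan starts after Kenji ends; Kenji is clear from here.
Rohan starts before Amara ends → Amara and Rohan overlap.
Marcus starts after Amara ends.
Marcus starts before Rohan ends → Rohan and Marcus overlap.

Amara & Kenji, Amara & Nadia, Amara & Rohan, Felix & Sofia, Kenji & Nadia, Marcus & Rohan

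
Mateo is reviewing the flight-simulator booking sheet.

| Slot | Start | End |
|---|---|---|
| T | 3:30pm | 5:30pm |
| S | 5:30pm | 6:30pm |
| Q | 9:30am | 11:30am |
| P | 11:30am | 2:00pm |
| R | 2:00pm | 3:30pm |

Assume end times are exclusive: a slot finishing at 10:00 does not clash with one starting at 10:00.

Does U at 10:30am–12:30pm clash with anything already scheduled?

Yes — it overlaps P, Q

Q: starts 9:30am before U ends 12:30pm, and ends 11:30am after U starts 10:30am → overlap.
P: starts 11:30am before U ends 12:30pm, and ends 2:00pm after U starts 10:30am → overlap.
R: starts 2:00pm at or after U ends 12:30pm → clear.
T: starts 3:30pm at or after U ends 12:30pm → clear.
S: starts 5:30pm at or after U ends 12:30pm → clear.
U overlaps P, Q.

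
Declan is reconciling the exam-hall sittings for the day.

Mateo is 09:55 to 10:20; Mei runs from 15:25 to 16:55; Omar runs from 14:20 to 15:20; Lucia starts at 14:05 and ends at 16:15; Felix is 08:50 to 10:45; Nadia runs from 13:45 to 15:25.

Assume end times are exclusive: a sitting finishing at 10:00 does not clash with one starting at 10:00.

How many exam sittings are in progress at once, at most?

Sweep the timeline, counting +1 at each start and −1 at each end (ends before starts at a tie):
08:50 start Felix → 1
09:55 start Mateo → 2
10:20 end Mateo → 1
10:45 end Felix → 0
13:45 start Nadia → 1
14:05 start Lucia → 2
14:20 start Omar → 3
15:20 end Omar → 2
15:25 end Nadia → 1
15:25 start Mei → 2
16:15 end Lucia → 1
16:55 end Mei → 0
Peak is 3, at 14:20 (Lucia, Nadia, Omar).

3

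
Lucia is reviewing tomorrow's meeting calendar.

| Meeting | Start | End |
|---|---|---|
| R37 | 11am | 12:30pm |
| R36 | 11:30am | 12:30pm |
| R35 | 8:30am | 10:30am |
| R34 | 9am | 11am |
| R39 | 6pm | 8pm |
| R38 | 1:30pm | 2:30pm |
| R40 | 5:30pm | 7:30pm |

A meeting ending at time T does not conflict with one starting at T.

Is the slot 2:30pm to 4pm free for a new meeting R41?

R35: ends 10:30am at or before R41 starts 2:30pm → clear.
R34: ends 11am at or before R41 starts 2:30pm → clear.
R37: ends 12:30pm at or before R41 starts 2:30pm → clear.
R36: ends 12:30pm at or before R41 starts 2:30pm → clear.
R38: ends 2:30pm at or before R41 starts 2:30pm → clear.
R40: starts 5:30pm at or after R41 ends 4pm → clear.
R39: starts 6pm at or after R41 ends 4pm → clear.

Yes — the slot is free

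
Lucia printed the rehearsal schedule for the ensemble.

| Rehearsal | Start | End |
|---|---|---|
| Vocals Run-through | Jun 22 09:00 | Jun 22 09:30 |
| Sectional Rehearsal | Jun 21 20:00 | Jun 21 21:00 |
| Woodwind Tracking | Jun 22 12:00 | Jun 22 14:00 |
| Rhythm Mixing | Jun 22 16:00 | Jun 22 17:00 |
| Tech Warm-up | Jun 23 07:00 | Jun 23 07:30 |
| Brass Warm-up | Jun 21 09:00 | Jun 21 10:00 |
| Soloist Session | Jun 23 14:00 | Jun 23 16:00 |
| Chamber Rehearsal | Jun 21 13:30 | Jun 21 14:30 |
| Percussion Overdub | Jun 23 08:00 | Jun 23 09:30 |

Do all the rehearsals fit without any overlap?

Sorted by start: Brass Warm-up, Chamber Rehearsal, Sectional Rehearsal, Vocals Run-through, Woodwind Tracking, Rhythm Mixing, Tech Warm-up, Percussion Overdub, Soloist Session.
Chamber Rehearsal starts after Brass Warm-up ends, so nothing later overlaps Brass Warm-up either.
Sectional Rehearsal starts after Chamber Rehearsal ends, so nothing later overlaps Chamber Rehearsal either.
Vocals Run-through starts after Sectional Rehearsal ends, so nothing later overlaps Sectional Rehearsal either.
Woodwind Tracking starts after Vocals Run-through ends, so nothing later overlaps Vocals Run-through either.
Rhythm Mixing starts after Woodwind Tracking ends, so nothing later overlaps Woodwind Tracking either.
Tech Warm-up starts after Rhythm Mixing ends, so nothing later overlaps Rhythm Mixing either.
Percussion Overdub starts after Tech Warm-up ends, so nothing later overlaps Tech Warm-up either.
Soloist Session starts after Percussion Overdub ends.
Every pair is clear; the schedule has no overlaps.

Yes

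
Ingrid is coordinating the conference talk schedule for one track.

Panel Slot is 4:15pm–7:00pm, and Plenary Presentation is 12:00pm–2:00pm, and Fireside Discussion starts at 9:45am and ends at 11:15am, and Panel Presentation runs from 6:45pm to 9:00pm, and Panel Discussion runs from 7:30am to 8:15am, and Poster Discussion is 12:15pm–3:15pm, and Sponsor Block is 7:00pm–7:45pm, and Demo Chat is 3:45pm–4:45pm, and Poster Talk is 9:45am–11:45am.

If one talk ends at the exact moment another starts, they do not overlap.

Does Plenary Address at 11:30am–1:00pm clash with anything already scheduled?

Yes — it overlaps Plenary Presentation, Poster Discussion, Poster Talk

Panel Discussion: ends 8:15am at or before Plenary Address starts 11:30am → clear.
Poster Talk: starts 9:45am before Plenary Address ends 1:00pm, and ends 11:45am after Plenary Address starts 11:30am → overlap.
Fireside Discussion: ends 11:15am at or before Plenary Address starts 11:30am → clear.
Plenary Presentation: starts 12:00pm before Plenary Address ends 1:00pm, and ends 2:00pm after Plenary Address starts 11:30am → overlap.
Poster Discussion: starts 12:15pm before Plenary Address ends 1:00pm, and ends 3:15pm after Plenary Address starts 11:30am → overlap.
Demo Chat: starts 3:45pm at or after Plenary Address ends 1:00pm → clear.
Panel Slot: starts 4:15pm at or after Plenary Address ends 1:00pm → clear.
Panel Presentation: starts 6:45pm at or after Plenary Address ends 1:00pm → clear.
Sponsor Block: starts 7:00pm at or after Plenary Address ends 1:00pm → clear.
Plenary Address overlaps Poster Talk, Plenary Presentation, Poster Discussion.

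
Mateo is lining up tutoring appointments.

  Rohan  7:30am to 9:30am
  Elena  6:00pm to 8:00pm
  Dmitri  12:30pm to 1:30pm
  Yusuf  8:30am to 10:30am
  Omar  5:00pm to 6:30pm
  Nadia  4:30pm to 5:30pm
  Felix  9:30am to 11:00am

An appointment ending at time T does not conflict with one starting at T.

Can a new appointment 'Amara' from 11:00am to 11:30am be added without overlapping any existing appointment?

Rohan: ends 9:30am at or before Amara starts 11:00am → clear.
Yusuf: ends 10:30am at or before Amara starts 11:00am → clear.
Felix: ends 11:00am at or before Amara starts 11:00am → clear.
Dmitri: starts 12:30pm at or after Amara ends 11:30am → clear.
Nadia: starts 4:30pm at or after Amara ends 11:30am → clear.
Omar: starts 5:00pm at or after Amara ends 11:30am → clear.
Elena: starts 6:00pm at or after Amara ends 11:30am → clear.

Yes — the slot is free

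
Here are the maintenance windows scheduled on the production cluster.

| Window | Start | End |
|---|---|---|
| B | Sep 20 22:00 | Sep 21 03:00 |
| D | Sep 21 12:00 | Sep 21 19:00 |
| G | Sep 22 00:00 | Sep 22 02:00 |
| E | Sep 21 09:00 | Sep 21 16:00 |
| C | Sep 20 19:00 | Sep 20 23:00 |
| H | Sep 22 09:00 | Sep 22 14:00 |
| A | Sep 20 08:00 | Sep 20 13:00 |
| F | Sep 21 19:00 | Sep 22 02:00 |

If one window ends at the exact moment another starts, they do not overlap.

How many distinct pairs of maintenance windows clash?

3

Sorted by start: A, C, B, E, D, F, G, H.
C starts after A ends, so A has no further overlaps.
B starts before C ends → C and B overlap.
E starts after C ends, so C has no further overlaps.
E starts after B ends, so B has no further overlaps.
D starts before E ends → E and D overlap.
F starts after E ends, so E has no further overlaps.
F starts exactly when D ends (back-to-back, no overlap), so D has no further overlaps.
G starts before F ends → F and G overlap.
H starts after F ends.
H starts after G ends.
Overlapping pairs: B & C, D & E, F & G — 3 in total.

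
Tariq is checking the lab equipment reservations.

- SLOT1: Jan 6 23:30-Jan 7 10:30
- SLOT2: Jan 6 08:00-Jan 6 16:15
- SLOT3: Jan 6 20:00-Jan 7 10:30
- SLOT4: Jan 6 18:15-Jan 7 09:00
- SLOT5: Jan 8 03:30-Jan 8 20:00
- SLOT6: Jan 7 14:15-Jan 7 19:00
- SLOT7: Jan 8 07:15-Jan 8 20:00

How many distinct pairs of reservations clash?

4

Check each pair: they overlap iff neither finishes before the other starts.
Sorted by start: SLOT2, SLOT4, SLOT3, SLOT1, SLOT6, SLOT5, SLOT7.
SLOT4 starts after SLOT2 ends, so nothing later overlaps SLOT2 either.
SLOT3 starts before SLOT4 ends → SLOT4 and SLOT3 overlap.
SLOT1 starts before SLOT4 ends → SLOT4 and SLOT1 overlap.
SLOT6 starts after SLOT4 ends, so nothing later overlaps SLOT4 either.
SLOT1 starts before SLOT3 ends → SLOT3 and SLOT1 overlap.
SLOT6 starts after SLOT3 ends, so nothing later overlaps SLOT3 either.
SLOT6 starts after SLOT1 ends, so nothing later overlaps SLOT1 either.
SLOT5 starts after SLOT6 ends, so nothing later overlaps SLOT6 either.
SLOT7 starts before SLOT5 ends → SLOT5 and SLOT7 overlap.
Overlapping pairs: SLOT1 & SLOT3, SLOT1 & SLOT4, SLOT3 & SLOT4, SLOT5 & SLOT7 — 4 in total.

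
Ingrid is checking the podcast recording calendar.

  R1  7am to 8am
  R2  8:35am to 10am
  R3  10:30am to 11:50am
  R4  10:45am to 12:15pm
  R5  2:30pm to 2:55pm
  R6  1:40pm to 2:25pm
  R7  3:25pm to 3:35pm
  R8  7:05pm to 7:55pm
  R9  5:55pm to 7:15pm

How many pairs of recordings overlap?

2

Sorted by start: R1, R2, R3, R4, R6, R5, R7, R9, R8.
R2 starts after R1 ends, so R1 has no further overlaps.
R3 starts after R2 ends, so R2 has no further overlaps.
R4 starts before R3 ends → R3 and R4 overlap.
R6 starts after R3 ends, so R3 has no further overlaps.
R6 starts after R4 ends, so R4 has no further overlaps.
R5 starts after R6 ends, so R6 has no further overlaps.
R7 starts after R5 ends, so R5 has no further overlaps.
R9 starts after R7 ends, so R7 has no further overlaps.
R8 starts before R9 ends → R9 and R8 overlap.
Overlapping pairs: R3 & R4, R8 & R9 — 2 in total.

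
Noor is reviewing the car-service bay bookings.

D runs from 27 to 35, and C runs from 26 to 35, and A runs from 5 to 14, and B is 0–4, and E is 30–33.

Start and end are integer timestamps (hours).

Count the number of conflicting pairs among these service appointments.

Sorted by start: B, A, C, D, E.
A starts after B ends — done with B.
C starts after A ends — done with A.
D starts before C ends → C and D overlap.
E starts before C ends → C and E overlap.
E starts before D ends → D and E overlap.
Overlapping pairs: C & D, C & E, D & E — 3 in total.

3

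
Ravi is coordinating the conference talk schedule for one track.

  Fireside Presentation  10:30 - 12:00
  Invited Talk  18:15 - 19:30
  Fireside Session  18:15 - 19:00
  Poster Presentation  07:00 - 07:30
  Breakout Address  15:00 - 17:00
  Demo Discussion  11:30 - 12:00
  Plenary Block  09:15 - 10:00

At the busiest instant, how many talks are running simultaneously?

Sweep the timeline, counting +1 at each start and −1 at each end (ends before starts at a tie):
07:00 start Poster Presentation → 1
07:30 end Poster Presentation → 0
09:15 start Plenary Block → 1
10:00 end Plenary Block → 0
10:30 start Fireside Presentation → 1
11:30 start Demo Discussion → 2
12:00 end Demo Discussion → 1
12:00 end Fireside Presentation → 0
15:00 start Breakout Address → 1
17:00 end Breakout Address → 0
18:15 start Fireside Session → 1
18:15 start Invited Talk → 2
19:00 end Fireside Session → 1
19:30 end Invited Talk → 0
Peak is 2, at 11:30 (Demo Discussion, Fireside Presentation).

2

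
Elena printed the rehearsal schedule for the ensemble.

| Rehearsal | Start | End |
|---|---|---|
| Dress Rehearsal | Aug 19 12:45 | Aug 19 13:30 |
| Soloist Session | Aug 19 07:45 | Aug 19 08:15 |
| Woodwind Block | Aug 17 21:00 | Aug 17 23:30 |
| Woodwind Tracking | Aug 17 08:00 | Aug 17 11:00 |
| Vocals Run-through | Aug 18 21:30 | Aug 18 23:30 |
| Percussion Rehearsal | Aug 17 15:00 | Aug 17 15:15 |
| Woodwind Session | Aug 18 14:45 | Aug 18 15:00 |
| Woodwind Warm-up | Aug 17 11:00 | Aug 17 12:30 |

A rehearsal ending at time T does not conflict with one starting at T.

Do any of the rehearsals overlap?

Sorted by start: Woodwind Tracking, Woodwind Warm-up, Percussion Rehearsal, Woodwind Block, Woodwind Session, Vocals Run-through, Soloist Session, Dress Rehearsal.
Woodwind Warm-up starts exactly when Woodwind Tracking ends (back-to-back, no overlap), so Woodwind Tracking has no further overlaps.
Percussion Rehearsal starts after Woodwind Warm-up ends, so Woodwind Warm-up has no further overlaps.
Woodwind Block starts after Percussion Rehearsal ends, so Percussion Rehearsal has no further overlaps.
Woodwind Session starts after Woodwind Block ends, so Woodwind Block has no further overlaps.
Vocals Run-through starts after Woodwind Session ends, so Woodwind Session has no further overlaps.
Soloist Session starts after Vocals Run-through ends, so Vocals Run-through has no further overlaps.
Dress Rehearsal starts after Soloist Session ends.
Every pair is clear; the schedule has no overlaps.

No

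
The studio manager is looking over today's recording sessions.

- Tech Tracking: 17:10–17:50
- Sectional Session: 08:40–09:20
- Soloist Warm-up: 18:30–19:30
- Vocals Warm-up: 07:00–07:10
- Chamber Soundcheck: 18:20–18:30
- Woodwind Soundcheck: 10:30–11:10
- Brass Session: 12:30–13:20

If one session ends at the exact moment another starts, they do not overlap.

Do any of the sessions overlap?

No

Sorted by start: Vocals Warm-up, Sectional Session, Woodwind Soundcheck, Brass Session, Tech Tracking, Chamber Soundcheck, Soloist Warm-up.
Sectional Session starts after Vocals Warm-up ends — done with Vocals Warm-up.
Woodwind Soundcheck starts after Sectional Session ends — done with Sectional Session.
Brass Session starts after Woodwind Soundcheck ends — done with Woodwind Soundcheck.
Tech Tracking starts after Brass Session ends — done with Brass Session.
Chamber Soundcheck starts after Tech Tracking ends — done with Tech Tracking.
Soloist Warm-up starts exactly when Chamber Soundcheck ends (back-to-back, no overlap).
Every pair is clear; the schedule has no overlaps.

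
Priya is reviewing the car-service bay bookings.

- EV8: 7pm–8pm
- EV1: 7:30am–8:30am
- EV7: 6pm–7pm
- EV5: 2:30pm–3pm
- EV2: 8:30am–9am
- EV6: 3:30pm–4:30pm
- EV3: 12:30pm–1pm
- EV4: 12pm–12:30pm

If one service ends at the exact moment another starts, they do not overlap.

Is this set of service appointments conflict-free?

Yes

Sorted by start: EV1, EV2, EV4, EV3, EV5, EV6, EV7, EV8.
EV2 starts exactly when EV1 ends (back-to-back, no overlap), so EV1 has no further overlaps.
EV4 starts after EV2 ends, so EV2 has no further overlaps.
EV3 starts exactly when EV4 ends (back-to-back, no overlap), so EV4 has no further overlaps.
EV5 starts after EV3 ends, so EV3 has no further overlaps.
EV6 starts after EV5 ends, so EV5 has no further overlaps.
EV7 starts after EV6 ends, so EV6 has no further overlaps.
EV8 starts exactly when EV7 ends (back-to-back, no overlap).
Every pair is clear; the schedule has no overlaps.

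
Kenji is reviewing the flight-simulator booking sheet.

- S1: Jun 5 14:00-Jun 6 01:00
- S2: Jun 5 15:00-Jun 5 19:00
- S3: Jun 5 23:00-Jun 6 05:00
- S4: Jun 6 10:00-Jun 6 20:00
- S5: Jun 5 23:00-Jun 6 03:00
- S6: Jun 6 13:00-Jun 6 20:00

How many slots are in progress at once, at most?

3

Sort all start/end points and keep a running count:
Jun 5 14:00 start S1 → 1
Jun 5 15:00 start S2 → 2
Jun 5 19:00 end S2 → 1
Jun 5 23:00 start S3 → 2
Jun 5 23:00 start S5 → 3
Jun 6 01:00 end S1 → 2
Jun 6 03:00 end S5 → 1
Jun 6 05:00 end S3 → 0
Jun 6 10:00 start S4 → 1
Jun 6 13:00 start S6 → 2
Jun 6 20:00 end S4 → 1
Jun 6 20:00 end S6 → 0
Peak is 3, at Jun 5 23:00 (S1, S3, S5).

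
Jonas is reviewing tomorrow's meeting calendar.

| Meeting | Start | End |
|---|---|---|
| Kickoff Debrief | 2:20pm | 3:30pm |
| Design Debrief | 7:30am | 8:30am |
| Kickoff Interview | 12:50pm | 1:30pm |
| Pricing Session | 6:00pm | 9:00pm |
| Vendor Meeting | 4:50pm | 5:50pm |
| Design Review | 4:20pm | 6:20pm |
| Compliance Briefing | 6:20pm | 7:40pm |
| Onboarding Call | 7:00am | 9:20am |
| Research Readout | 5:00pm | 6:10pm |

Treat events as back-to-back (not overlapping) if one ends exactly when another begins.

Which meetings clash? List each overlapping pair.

Sorted by start: Onboarding Call, Design Debrief, Kickoff Interview, Kickoff Debrief, Design Review, Vendor Meeting, Research Readout, Pricing Session, Compliance Briefing.
Design Debrief starts before Onboarding Call ends → Onboarding Call and Design Debrief overlap.
Kickoff Interview starts after Onboarding Call ends, so Onboarding Call has no further overlaps.
Kickoff Interview starts after Design Debrief ends, so Design Debrief has no further overlaps.
Kickoff Debrief starts after Kickoff Interview ends, so Kickoff Interview has no further overlaps.
Design Review starts after Kickoff Debrief ends, so Kickoff Debrief has no further overlaps.
Vendor Meeting starts before Design Review ends → Design Review and Vendor Meeting overlap.
Research Readout starts before Design Review ends → Design Review and Research Readout overlap.
Pricing Session starts before Design Review ends → Design Review and Pricing Session overlap.
Compliance Briefing starts exactly when Design Review ends (back-to-back, no overlap).
Research Readout starts before Vendor Meeting ends → Vendor Meeting and Research Readout overlap.
Pricing Session starts after Vendor Meeting ends, so Vendor Meeting has no further overlaps.
Pricing Session starts before Research Readout ends → Research Readout and Pricing Session overlap.
Compliance Briefing starts after Research Readout ends.
Compliance Briefing starts before Pricing Session ends → Pricing Session and Compliance Briefing overlap.

Compliance Briefing & Pricing Session, Design Debrief & Onboarding Call, Design Review & Pricing Session, Design Review & Research Readout, Design Review & Vendor Meeting, Pricing Session & Research Readout, Research Readout & Vendor Meeting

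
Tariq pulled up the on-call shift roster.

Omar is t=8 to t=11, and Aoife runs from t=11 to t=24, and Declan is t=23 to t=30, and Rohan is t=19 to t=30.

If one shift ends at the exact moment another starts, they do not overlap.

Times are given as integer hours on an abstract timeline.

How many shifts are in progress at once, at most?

Walk through starts and ends in time order (an end at T is processed before a start at T):
t=8 start Omar → 1
t=11 end Omar → 0
t=11 start Aoife → 1
t=19 start Rohan → 2
t=23 start Declan → 3
t=24 end Aoife → 2
t=30 end Declan → 1
t=30 end Rohan → 0
Peak is 3, at t=23 (Aoife, Declan, Rohan).

3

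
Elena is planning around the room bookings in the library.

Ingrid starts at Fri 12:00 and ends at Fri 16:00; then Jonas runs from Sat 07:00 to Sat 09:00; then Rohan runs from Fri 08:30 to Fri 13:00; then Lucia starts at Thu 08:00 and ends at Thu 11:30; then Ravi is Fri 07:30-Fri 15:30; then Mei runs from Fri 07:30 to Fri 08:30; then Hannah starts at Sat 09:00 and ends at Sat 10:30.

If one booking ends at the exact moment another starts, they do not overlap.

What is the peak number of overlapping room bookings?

3

Sweep the timeline, counting +1 at each start and −1 at each end (ends before starts at a tie):
Thu 08:00 start Lucia → 1
Thu 11:30 end Lucia → 0
Fri 07:30 start Mei → 1
Fri 07:30 start Ravi → 2
Fri 08:30 end Mei → 1
Fri 08:30 start Rohan → 2
Fri 12:00 start Ingrid → 3
Fri 13:00 end Rohan → 2
Fri 15:30 end Ravi → 1
Fri 16:00 end Ingrid → 0
Sat 07:00 start Jonas → 1
Sat 09:00 end Jonas → 0
Sat 09:00 start Hannah → 1
Sat 10:30 end Hannah → 0
Peak is 3, at Fri 12:00 (Ingrid, Ravi, Rohan).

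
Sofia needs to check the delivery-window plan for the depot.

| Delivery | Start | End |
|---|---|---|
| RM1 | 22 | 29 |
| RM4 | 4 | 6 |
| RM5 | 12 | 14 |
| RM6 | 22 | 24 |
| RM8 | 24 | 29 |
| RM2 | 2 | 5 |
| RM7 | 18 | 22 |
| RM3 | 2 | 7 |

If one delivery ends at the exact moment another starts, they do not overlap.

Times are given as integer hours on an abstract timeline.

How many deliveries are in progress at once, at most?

3

Walk through starts and ends in time order (an end at T is processed before a start at T):
2 start RM2 → 1
2 start RM3 → 2
4 start RM4 → 3
5 end RM2 → 2
6 end RM4 → 1
7 end RM3 → 0
12 start RM5 → 1
14 end RM5 → 0
18 start RM7 → 1
22 end RM7 → 0
22 start RM1 → 1
22 start RM6 → 2
24 end RM6 → 1
24 start RM8 → 2
29 end RM1 → 1
29 end RM8 → 0
Peak is 3, at 4 (RM2, RM3, RM4).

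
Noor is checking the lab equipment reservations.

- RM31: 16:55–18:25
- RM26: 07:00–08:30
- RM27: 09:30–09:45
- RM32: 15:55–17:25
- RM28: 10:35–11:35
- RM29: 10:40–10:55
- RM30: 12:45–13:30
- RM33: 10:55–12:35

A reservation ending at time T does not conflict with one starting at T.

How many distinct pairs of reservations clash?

3

Sorted by start: RM26, RM27, RM28, RM29, RM33, RM30, RM32, RM31.
RM27 starts after RM26 ends, so nothing later overlaps RM26 either.
RM28 starts after RM27 ends, so nothing later overlaps RM27 either.
RM29 starts before RM28 ends → RM28 and RM29 overlap.
RM33 starts before RM28 ends → RM28 and RM33 overlap.
RM30 starts after RM28 ends, so nothing later overlaps RM28 either.
RM33 starts exactly when RM29 ends (back-to-back, no overlap), so nothing later overlaps RM29 either.
RM30 starts after RM33 ends, so nothing later overlaps RM33 either.
RM32 starts after RM30 ends, so nothing later overlaps RM30 either.
RM31 starts before RM32 ends → RM32 and RM31 overlap.
Overlapping pairs: RM28 & RM29, RM28 & RM33, RM31 & RM32 — 3 in total.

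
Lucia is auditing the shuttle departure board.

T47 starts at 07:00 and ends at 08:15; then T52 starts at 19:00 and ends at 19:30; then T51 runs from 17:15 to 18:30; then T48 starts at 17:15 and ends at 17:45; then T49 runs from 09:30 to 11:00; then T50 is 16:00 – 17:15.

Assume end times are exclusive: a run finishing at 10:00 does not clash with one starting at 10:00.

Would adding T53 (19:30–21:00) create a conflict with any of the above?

T47: ends 08:15 at or before T53 starts 19:30 → clear.
T49: ends 11:00 at or before T53 starts 19:30 → clear.
T50: ends 17:15 at or before T53 starts 19:30 → clear.
T48: ends 17:45 at or before T53 starts 19:30 → clear.
T51: ends 18:30 at or before T53 starts 19:30 → clear.
T52: ends 19:30 at or before T53 starts 19:30 → clear.

No — it doesn't clash with anything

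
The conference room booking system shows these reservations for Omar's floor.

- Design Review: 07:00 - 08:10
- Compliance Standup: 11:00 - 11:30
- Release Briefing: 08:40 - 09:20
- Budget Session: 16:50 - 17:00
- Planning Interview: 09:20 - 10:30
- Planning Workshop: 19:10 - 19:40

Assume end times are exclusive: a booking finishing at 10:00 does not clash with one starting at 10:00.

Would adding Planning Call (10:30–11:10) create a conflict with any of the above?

Yes — it overlaps Compliance Standup

Design Review: ends 08:10 at or before Planning Call starts 10:30 → clear.
Release Briefing: ends 09:20 at or before Planning Call starts 10:30 → clear.
Planning Interview: ends 10:30 at or before Planning Call starts 10:30 → clear.
Compliance Standup: starts 11:00 before Planning Call ends 11:10, and ends 11:30 after Planning Call starts 10:30 → overlap.
Budget Session: starts 16:50 at or after Planning Call ends 11:10 → clear.
Planning Workshop: starts 19:10 at or after Planning Call ends 11:10 → clear.
Planning Call overlaps Compliance Standup.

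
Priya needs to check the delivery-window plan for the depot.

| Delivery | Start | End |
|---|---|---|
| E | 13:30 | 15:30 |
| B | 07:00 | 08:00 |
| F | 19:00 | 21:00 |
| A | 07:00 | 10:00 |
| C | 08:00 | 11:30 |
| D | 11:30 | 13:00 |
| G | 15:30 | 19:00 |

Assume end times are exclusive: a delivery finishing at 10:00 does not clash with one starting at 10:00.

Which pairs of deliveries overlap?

A & B, A & C

Sorted by start: A, B, C, D, E, G, F.
B starts before A ends → A and B overlap.
C starts before A ends → A and C overlap.
D starts after A ends, so nothing later overlaps A either.
C starts exactly when B ends (back-to-back, no overlap), so nothing later overlaps B either.
D starts exactly when C ends (back-to-back, no overlap), so nothing later overlaps C either.
E starts after D ends, so nothing later overlaps D either.
G starts exactly when E ends (back-to-back, no overlap), so nothing later overlaps E either.
F starts exactly when G ends (back-to-back, no overlap).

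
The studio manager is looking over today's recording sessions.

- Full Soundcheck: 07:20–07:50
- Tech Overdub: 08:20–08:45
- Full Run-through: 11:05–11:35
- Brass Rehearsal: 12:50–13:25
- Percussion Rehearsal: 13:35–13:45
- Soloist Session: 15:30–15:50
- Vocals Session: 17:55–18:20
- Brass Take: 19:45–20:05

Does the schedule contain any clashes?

Sorted by start: Full Soundcheck, Tech Overdub, Full Run-through, Brass Rehearsal, Percussion Rehearsal, Soloist Session, Vocals Session, Brass Take.
Tech Overdub starts after Full Soundcheck ends — done with Full Soundcheck.
Full Run-through starts after Tech Overdub ends — done with Tech Overdub.
Brass Rehearsal starts after Full Run-through ends — done with Full Run-through.
Percussion Rehearsal starts after Brass Rehearsal ends — done with Brass Rehearsal.
Soloist Session starts after Percussion Rehearsal ends — done with Percussion Rehearsal.
Vocals Session starts after Soloist Session ends — done with Soloist Session.
Brass Take starts after Vocals Session ends.
Every pair is clear; the schedule has no overlaps.

No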